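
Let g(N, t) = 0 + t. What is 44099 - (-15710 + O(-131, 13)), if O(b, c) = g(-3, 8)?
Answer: 59801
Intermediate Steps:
g(N, t) = t
O(b, c) = 8
44099 - (-15710 + O(-131, 13)) = 44099 - (-15710 + 8) = 44099 - 1*(-15702) = 44099 + 15702 = 59801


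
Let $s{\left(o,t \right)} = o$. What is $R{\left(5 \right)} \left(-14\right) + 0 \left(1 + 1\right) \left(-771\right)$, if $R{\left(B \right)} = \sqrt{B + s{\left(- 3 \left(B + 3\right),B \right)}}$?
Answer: $- 14 i \sqrt{19} \approx - 61.025 i$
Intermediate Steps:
$R{\left(B \right)} = \sqrt{-9 - 2 B}$ ($R{\left(B \right)} = \sqrt{B - 3 \left(B + 3\right)} = \sqrt{B - 3 \left(3 + B\right)} = \sqrt{B - \left(9 + 3 B\right)} = \sqrt{-9 - 2 B}$)
$R{\left(5 \right)} \left(-14\right) + 0 \left(1 + 1\right) \left(-771\right) = \sqrt{-9 - 10} \left(-14\right) + 0 \left(1 + 1\right) \left(-771\right) = \sqrt{-9 - 10} \left(-14\right) + 0 \cdot 2 \left(-771\right) = \sqrt{-19} \left(-14\right) + 0 \left(-771\right) = i \sqrt{19} \left(-14\right) + 0 = - 14 i \sqrt{19} + 0 = - 14 i \sqrt{19}$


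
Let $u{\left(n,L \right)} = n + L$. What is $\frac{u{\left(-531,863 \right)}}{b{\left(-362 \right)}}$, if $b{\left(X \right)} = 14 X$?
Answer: $- \frac{83}{1267} \approx -0.065509$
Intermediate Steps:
$u{\left(n,L \right)} = L + n$
$\frac{u{\left(-531,863 \right)}}{b{\left(-362 \right)}} = \frac{863 - 531}{14 \left(-362\right)} = \frac{332}{-5068} = 332 \left(- \frac{1}{5068}\right) = - \frac{83}{1267}$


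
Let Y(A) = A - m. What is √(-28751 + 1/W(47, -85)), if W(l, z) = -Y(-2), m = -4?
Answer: I*√115006/2 ≈ 169.56*I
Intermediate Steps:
Y(A) = 4 + A (Y(A) = A - 1*(-4) = A + 4 = 4 + A)
W(l, z) = -2 (W(l, z) = -(4 - 2) = -1*2 = -2)
√(-28751 + 1/W(47, -85)) = √(-28751 + 1/(-2)) = √(-28751 - ½) = √(-57503/2) = I*√115006/2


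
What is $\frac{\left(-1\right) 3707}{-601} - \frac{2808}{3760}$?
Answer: $\frac{1531339}{282470} \approx 5.4212$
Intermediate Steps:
$\frac{\left(-1\right) 3707}{-601} - \frac{2808}{3760} = \left(-3707\right) \left(- \frac{1}{601}\right) - \frac{351}{470} = \frac{3707}{601} - \frac{351}{470} = \frac{1531339}{282470}$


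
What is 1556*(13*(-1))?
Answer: -20228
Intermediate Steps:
1556*(13*(-1)) = 1556*(-13) = -20228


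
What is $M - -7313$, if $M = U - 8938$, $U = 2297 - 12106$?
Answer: $-11434$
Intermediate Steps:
$U = -9809$
$M = -18747$ ($M = -9809 - 8938 = -18747$)
$M - -7313 = -18747 - -7313 = -18747 + 7313 = -11434$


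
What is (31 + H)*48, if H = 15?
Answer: 2208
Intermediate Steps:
(31 + H)*48 = (31 + 15)*48 = 46*48 = 2208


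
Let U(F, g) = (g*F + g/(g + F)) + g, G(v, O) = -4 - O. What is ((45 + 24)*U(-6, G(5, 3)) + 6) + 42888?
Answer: 589500/13 ≈ 45346.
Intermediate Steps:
U(F, g) = g + F*g + g/(F + g) (U(F, g) = (F*g + g/(F + g)) + g = g + F*g + g/(F + g))
((45 + 24)*U(-6, G(5, 3)) + 6) + 42888 = ((45 + 24)*((-4 - 1*3)*(1 - 6 + (-4 - 1*3) + (-6)**2 - 6*(-4 - 1*3))/(-6 + (-4 - 1*3))) + 6) + 42888 = (69*((-4 - 3)*(1 - 6 + (-4 - 3) + 36 - 6*(-4 - 3))/(-6 + (-4 - 3))) + 6) + 42888 = (69*(-7*(1 - 6 - 7 + 36 - 6*(-7))/(-6 - 7)) + 6) + 42888 = (69*(-7*(1 - 6 - 7 + 36 + 42)/(-13)) + 6) + 42888 = (69*(-7*(-1/13)*66) + 6) + 42888 = (69*(462/13) + 6) + 42888 = (31878/13 + 6) + 42888 = 31956/13 + 42888 = 589500/13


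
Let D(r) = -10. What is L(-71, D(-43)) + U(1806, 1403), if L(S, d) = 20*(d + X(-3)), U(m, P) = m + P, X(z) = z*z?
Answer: 3189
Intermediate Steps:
X(z) = z**2
U(m, P) = P + m
L(S, d) = 180 + 20*d (L(S, d) = 20*(d + (-3)**2) = 20*(d + 9) = 20*(9 + d) = 180 + 20*d)
L(-71, D(-43)) + U(1806, 1403) = (180 + 20*(-10)) + (1403 + 1806) = (180 - 200) + 3209 = -20 + 3209 = 3189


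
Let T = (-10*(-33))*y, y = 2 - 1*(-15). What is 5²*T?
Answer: 140250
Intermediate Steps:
y = 17 (y = 2 + 15 = 17)
T = 5610 (T = -10*(-33)*17 = 330*17 = 5610)
5²*T = 5²*5610 = 25*5610 = 140250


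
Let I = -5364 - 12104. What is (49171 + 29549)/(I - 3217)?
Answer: -5248/1379 ≈ -3.8057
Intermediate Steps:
I = -17468
(49171 + 29549)/(I - 3217) = (49171 + 29549)/(-17468 - 3217) = 78720/(-20685) = 78720*(-1/20685) = -5248/1379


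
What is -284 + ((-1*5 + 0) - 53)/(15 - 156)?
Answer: -39986/141 ≈ -283.59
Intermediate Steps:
-284 + ((-1*5 + 0) - 53)/(15 - 156) = -284 + ((-5 + 0) - 53)/(-141) = -284 + (-5 - 53)*(-1/141) = -284 - 58*(-1/141) = -284 + 58/141 = -39986/141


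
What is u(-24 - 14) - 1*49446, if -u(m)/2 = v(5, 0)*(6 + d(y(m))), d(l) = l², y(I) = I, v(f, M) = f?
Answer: -63946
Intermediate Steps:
u(m) = -60 - 10*m² (u(m) = -10*(6 + m²) = -2*(30 + 5*m²) = -60 - 10*m²)
u(-24 - 14) - 1*49446 = (-60 - 10*(-24 - 14)²) - 1*49446 = (-60 - 10*(-38)²) - 49446 = (-60 - 10*1444) - 49446 = (-60 - 14440) - 49446 = -14500 - 49446 = -63946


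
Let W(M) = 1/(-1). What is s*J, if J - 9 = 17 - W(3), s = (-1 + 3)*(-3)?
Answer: -162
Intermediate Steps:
W(M) = -1
s = -6 (s = 2*(-3) = -6)
J = 27 (J = 9 + (17 - 1*(-1)) = 9 + (17 + 1) = 9 + 18 = 27)
s*J = -6*27 = -162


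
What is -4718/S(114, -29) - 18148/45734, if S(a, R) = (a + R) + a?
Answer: -8437864/350041 ≈ -24.105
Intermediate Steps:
S(a, R) = R + 2*a (S(a, R) = (R + a) + a = R + 2*a)
-4718/S(114, -29) - 18148/45734 = -4718/(-29 + 2*114) - 18148/45734 = -4718/(-29 + 228) - 18148*1/45734 = -4718/199 - 698/1759 = -8437864/350041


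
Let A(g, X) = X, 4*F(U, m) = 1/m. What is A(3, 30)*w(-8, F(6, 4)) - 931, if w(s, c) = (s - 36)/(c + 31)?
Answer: -483827/497 ≈ -973.50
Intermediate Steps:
F(U, m) = 1/(4*m) (F(U, m) = (1/m)/4 = 1/(4*m))
w(s, c) = (-36 + s)/(31 + c)
A(3, 30)*w(-8, F(6, 4)) - 931 = 30*((-36 - 8)/(31 + (1/4)/4)) - 931 = 30*(-44/(31 + (1/4)*(1/4))) - 931 = 30*(-44/(31 + 1/16)) - 931 = 30*(-44/(497/16)) - 931 = 30*((16/497)*(-44)) - 931 = 30*(-704/497) - 931 = -21120/497 - 931 = -483827/497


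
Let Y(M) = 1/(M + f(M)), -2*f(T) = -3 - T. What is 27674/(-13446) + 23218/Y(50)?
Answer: 11941224134/6723 ≈ 1.7762e+6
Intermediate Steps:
f(T) = 3/2 + T/2 (f(T) = -(-3 - T)/2 = 3/2 + T/2)
Y(M) = 1/(3/2 + 3*M/2) (Y(M) = 1/(M + (3/2 + M/2)) = 1/(3/2 + 3*M/2))
27674/(-13446) + 23218/Y(50) = 27674/(-13446) + 23218/((2/(3*(1 + 50)))) = 27674*(-1/13446) + 23218/(((2/3)/51)) = -13837/6723 + 23218/(((2/3)*(1/51))) = -13837/6723 + 23218/(2/153) = -13837/6723 + 23218*(153/2) = -13837/6723 + 1776177 = 11941224134/6723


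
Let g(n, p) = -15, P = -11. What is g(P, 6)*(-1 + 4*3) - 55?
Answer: -220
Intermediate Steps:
g(P, 6)*(-1 + 4*3) - 55 = -15*(-1 + 4*3) - 55 = -15*(-1 + 12) - 55 = -15*11 - 55 = -165 - 55 = -220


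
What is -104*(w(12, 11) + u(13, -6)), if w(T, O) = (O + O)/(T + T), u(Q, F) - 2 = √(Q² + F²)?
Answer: -910/3 - 104*√205 ≈ -1792.4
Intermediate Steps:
u(Q, F) = 2 + √(F² + Q²) (u(Q, F) = 2 + √(Q² + F²) = 2 + √(F² + Q²))
w(T, O) = O/T (w(T, O) = (2*O)/((2*T)) = (2*O)*(1/(2*T)) = O/T)
-104*(w(12, 11) + u(13, -6)) = -104*(11/12 + (2 + √((-6)² + 13²))) = -104*(11*(1/12) + (2 + √(36 + 169))) = -104*(11/12 + (2 + √205)) = -104*(35/12 + √205) = -910/3 - 104*√205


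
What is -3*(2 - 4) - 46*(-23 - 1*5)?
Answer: 1294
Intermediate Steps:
-3*(2 - 4) - 46*(-23 - 1*5) = -3*(-2) - 46*(-23 - 5) = 6 - 46*(-28) = 6 + 1288 = 1294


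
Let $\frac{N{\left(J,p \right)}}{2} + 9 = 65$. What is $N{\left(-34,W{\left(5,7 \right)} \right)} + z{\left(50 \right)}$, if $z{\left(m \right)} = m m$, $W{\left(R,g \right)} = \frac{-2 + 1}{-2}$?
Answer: $2612$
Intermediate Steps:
$W{\left(R,g \right)} = \frac{1}{2}$ ($W{\left(R,g \right)} = \left(-1\right) \left(- \frac{1}{2}\right) = \frac{1}{2}$)
$z{\left(m \right)} = m^{2}$
$N{\left(J,p \right)} = 112$ ($N{\left(J,p \right)} = -18 + 2 \cdot 65 = -18 + 130 = 112$)
$N{\left(-34,W{\left(5,7 \right)} \right)} + z{\left(50 \right)} = 112 + 50^{2} = 112 + 2500 = 2612$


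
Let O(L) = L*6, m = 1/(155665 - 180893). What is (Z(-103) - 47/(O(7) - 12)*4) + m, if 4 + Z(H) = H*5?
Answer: -198771427/378420 ≈ -525.27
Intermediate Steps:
Z(H) = -4 + 5*H (Z(H) = -4 + H*5 = -4 + 5*H)
m = -1/25228 (m = 1/(-25228) = -1/25228 ≈ -3.9638e-5)
O(L) = 6*L
(Z(-103) - 47/(O(7) - 12)*4) + m = ((-4 + 5*(-103)) - 47/(6*7 - 12)*4) - 1/25228 = ((-4 - 515) - 47/(42 - 12)*4) - 1/25228 = (-519 - 47/30*4) - 1/25228 = (-519 - 94/15) - 1/25228 = -7879/15 - 1/25228 = -198771427/378420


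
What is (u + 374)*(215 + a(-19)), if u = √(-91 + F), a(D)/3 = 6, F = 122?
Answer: 87142 + 233*√31 ≈ 88439.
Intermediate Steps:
a(D) = 18 (a(D) = 3*6 = 18)
u = √31 (u = √(-91 + 122) = √31 ≈ 5.5678)
(u + 374)*(215 + a(-19)) = (√31 + 374)*(215 + 18) = (374 + √31)*233 = 87142 + 233*√31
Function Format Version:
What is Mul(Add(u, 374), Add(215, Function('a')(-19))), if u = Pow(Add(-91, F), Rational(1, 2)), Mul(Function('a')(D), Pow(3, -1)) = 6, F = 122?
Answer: Add(87142, Mul(233, Pow(31, Rational(1, 2)))) ≈ 88439.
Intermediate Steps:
Function('a')(D) = 18 (Function('a')(D) = Mul(3, 6) = 18)
u = Pow(31, Rational(1, 2)) (u = Pow(Add(-91, 122), Rational(1, 2)) = Pow(31, Rational(1, 2)) ≈ 5.5678)
Mul(Add(u, 374), Add(215, Function('a')(-19))) = Mul(Add(Pow(31, Rational(1, 2)), 374), Add(215, 18)) = Mul(Add(374, Pow(31, Rational(1, 2))), 233) = Add(87142, Mul(233, Pow(31, Rational(1, 2))))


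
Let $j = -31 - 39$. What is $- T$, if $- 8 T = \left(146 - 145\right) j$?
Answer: $- \frac{35}{4} \approx -8.75$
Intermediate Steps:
$j = -70$ ($j = -31 - 39 = -70$)
$T = \frac{35}{4}$ ($T = - \frac{\left(146 - 145\right) \left(-70\right)}{8} = - \frac{1 \left(-70\right)}{8} = \left(- \frac{1}{8}\right) \left(-70\right) = \frac{35}{4} \approx 8.75$)
$- T = \left(-1\right) \frac{35}{4} = - \frac{35}{4}$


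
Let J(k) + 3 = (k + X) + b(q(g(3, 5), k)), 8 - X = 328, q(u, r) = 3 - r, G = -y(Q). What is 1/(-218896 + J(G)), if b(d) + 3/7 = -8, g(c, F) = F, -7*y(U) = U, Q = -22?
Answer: -7/1534614 ≈ -4.5614e-6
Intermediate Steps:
y(U) = -U/7
G = -22/7 (G = -(-1)*(-22)/7 = -1*22/7 = -22/7 ≈ -3.1429)
X = -320 (X = 8 - 1*328 = 8 - 328 = -320)
b(d) = -59/7 (b(d) = -3/7 - 8 = -59/7)
J(k) = -2320/7 + k (J(k) = -3 + ((k - 320) - 59/7) = -3 + ((-320 + k) - 59/7) = -3 + (-2299/7 + k) = -2320/7 + k)
1/(-218896 + J(G)) = 1/(-218896 + (-2320/7 - 22/7)) = 1/(-218896 - 2342/7) = 1/(-1534614/7) = -7/1534614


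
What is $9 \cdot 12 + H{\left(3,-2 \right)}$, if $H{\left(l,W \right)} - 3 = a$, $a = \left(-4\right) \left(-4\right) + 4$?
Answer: $131$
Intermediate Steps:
$a = 20$ ($a = 16 + 4 = 20$)
$H{\left(l,W \right)} = 23$ ($H{\left(l,W \right)} = 3 + 20 = 23$)
$9 \cdot 12 + H{\left(3,-2 \right)} = 9 \cdot 12 + 23 = 108 + 23 = 131$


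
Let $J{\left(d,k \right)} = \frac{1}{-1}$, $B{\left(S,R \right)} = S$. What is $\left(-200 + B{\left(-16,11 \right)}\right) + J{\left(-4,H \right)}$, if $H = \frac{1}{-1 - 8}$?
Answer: $-217$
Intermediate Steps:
$H = - \frac{1}{9}$ ($H = \frac{1}{-9} = - \frac{1}{9} \approx -0.11111$)
$J{\left(d,k \right)} = -1$
$\left(-200 + B{\left(-16,11 \right)}\right) + J{\left(-4,H \right)} = \left(-200 - 16\right) - 1 = -216 - 1 = -217$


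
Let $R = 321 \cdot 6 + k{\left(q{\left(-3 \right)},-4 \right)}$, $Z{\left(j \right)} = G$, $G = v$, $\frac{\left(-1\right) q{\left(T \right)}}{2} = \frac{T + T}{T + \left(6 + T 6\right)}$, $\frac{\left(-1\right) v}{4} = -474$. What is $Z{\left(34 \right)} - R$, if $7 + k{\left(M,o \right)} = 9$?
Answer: $-32$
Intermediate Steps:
$v = 1896$ ($v = \left(-4\right) \left(-474\right) = 1896$)
$q{\left(T \right)} = - \frac{4 T}{6 + 7 T}$ ($q{\left(T \right)} = - 2 \frac{T + T}{T + \left(6 + T 6\right)} = - 2 \frac{2 T}{T + \left(6 + 6 T\right)} = - 2 \frac{2 T}{6 + 7 T} = - \frac{4 T}{6 + 7 T}$)
$k{\left(M,o \right)} = 2$ ($k{\left(M,o \right)} = -7 + 9 = 2$)
$G = 1896$
$Z{\left(j \right)} = 1896$
$R = 1928$ ($R = 321 \cdot 6 + 2 = 1926 + 2 = 1928$)
$Z{\left(34 \right)} - R = 1896 - 1928 = -32$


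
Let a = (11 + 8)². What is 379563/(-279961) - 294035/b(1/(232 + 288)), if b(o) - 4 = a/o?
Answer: -153571417247/52555398764 ≈ -2.9221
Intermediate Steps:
a = 361 (a = 19² = 361)
b(o) = 4 + 361/o
379563/(-279961) - 294035/b(1/(232 + 288)) = 379563/(-279961) - 294035/(4 + 361/(1/(232 + 288))) = 379563*(-1/279961) - 294035/(4 + 361/(1/520)) = -379563/279961 - 294035/(4 + 361/(1/520)) = -379563/279961 - 294035/(4 + 361*520) = -379563/279961 - 294035/(4 + 187720) = -379563/279961 - 294035/187724 = -153571417247/52555398764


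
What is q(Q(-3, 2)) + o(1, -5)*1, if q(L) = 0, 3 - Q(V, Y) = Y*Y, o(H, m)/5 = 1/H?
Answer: 5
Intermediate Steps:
o(H, m) = 5/H
Q(V, Y) = 3 - Y² (Q(V, Y) = 3 - Y*Y = 3 - Y²)
q(Q(-3, 2)) + o(1, -5)*1 = 0 + (5/1)*1 = 0 + (5*1)*1 = 0 + 5*1 = 0 + 5 = 5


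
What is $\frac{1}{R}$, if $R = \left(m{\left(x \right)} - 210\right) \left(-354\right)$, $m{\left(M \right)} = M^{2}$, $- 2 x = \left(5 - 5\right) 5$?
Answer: $\frac{1}{74340} \approx 1.3452 \cdot 10^{-5}$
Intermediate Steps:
$x = 0$ ($x = - \frac{\left(5 - 5\right) 5}{2} = - \frac{0 \cdot 5}{2} = \left(- \frac{1}{2}\right) 0 = 0$)
$R = 74340$ ($R = \left(0^{2} - 210\right) \left(-354\right) = \left(0 - 210\right) \left(-354\right) = \left(-210\right) \left(-354\right) = 74340$)
$\frac{1}{R} = \frac{1}{74340}$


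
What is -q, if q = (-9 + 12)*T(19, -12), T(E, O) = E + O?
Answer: -21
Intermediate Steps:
q = 21 (q = (-9 + 12)*(19 - 12) = 3*7 = 21)
-q = -1*21 = -21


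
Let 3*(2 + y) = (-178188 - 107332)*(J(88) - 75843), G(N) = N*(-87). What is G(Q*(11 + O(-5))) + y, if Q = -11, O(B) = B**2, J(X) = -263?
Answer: 21729888470/3 ≈ 7.2433e+9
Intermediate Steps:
G(N) = -87*N
y = 21729785114/3 (y = -2 + ((-178188 - 107332)*(-263 - 75843))/3 = -2 + (-285520*(-76106))/3 = -2 + (1/3)*21729785120 = -2 + 21729785120/3 = 21729785114/3 ≈ 7.2433e+9)
G(Q*(11 + O(-5))) + y = -(-957)*(11 + (-5)**2) + 21729785114/3 = -(-957)*(11 + 25) + 21729785114/3 = -(-957)*36 + 21729785114/3 = -87*(-396) + 21729785114/3 = 34452 + 21729785114/3 = 21729888470/3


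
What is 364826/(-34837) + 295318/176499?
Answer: -4918493728/558972333 ≈ -8.7992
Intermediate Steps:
364826/(-34837) + 295318/176499 = 364826*(-1/34837) + 295318*(1/176499) = -33166/3167 + 295318/176499 = -4918493728/558972333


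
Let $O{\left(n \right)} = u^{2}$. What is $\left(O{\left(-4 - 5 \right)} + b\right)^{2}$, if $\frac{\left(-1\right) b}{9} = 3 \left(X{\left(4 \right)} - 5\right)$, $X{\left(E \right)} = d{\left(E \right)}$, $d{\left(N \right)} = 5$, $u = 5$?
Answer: $625$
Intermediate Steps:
$O{\left(n \right)} = 25$ ($O{\left(n \right)} = 5^{2} = 25$)
$X{\left(E \right)} = 5$
$b = 0$ ($b = - 9 \cdot 3 \left(5 - 5\right) = - 9 \cdot 3 \cdot 0 = \left(-9\right) 0 = 0$)
$\left(O{\left(-4 - 5 \right)} + b\right)^{2} = \left(25 + 0\right)^{2} = 25^{2} = 625$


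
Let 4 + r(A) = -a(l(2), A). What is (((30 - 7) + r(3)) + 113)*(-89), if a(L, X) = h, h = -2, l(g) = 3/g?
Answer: -11926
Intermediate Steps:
a(L, X) = -2
r(A) = -2 (r(A) = -4 - 1*(-2) = -4 + 2 = -2)
(((30 - 7) + r(3)) + 113)*(-89) = (((30 - 7) - 2) + 113)*(-89) = ((23 - 2) + 113)*(-89) = (21 + 113)*(-89) = 134*(-89) = -11926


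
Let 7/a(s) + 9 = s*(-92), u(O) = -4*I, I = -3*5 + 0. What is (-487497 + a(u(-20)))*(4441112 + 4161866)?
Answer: -23188216726599760/5529 ≈ -4.1939e+12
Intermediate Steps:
I = -15 (I = -15 + 0 = -15)
u(O) = 60 (u(O) = -4*(-15) = 60)
a(s) = 7/(-9 - 92*s) (a(s) = 7/(-9 + s*(-92)) = 7/(-9 - 92*s))
(-487497 + a(u(-20)))*(4441112 + 4161866) = (-487497 - 7/(9 + 92*60))*(4441112 + 4161866) = (-487497 - 7/(9 + 5520))*8602978 = (-487497 - 7/5529)*8602978 = -2695370920/5529*8602978 = -23188216726599760/5529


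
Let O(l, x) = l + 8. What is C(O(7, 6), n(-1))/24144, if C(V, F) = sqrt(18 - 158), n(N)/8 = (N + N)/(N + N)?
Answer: I*sqrt(35)/12072 ≈ 0.00049007*I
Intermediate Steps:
O(l, x) = 8 + l
n(N) = 8 (n(N) = 8*((N + N)/(N + N)) = 8*((2*N)/((2*N))) = 8*((2*N)*(1/(2*N))) = 8*1 = 8)
C(V, F) = 2*I*sqrt(35) (C(V, F) = sqrt(-140) = 2*I*sqrt(35))
C(O(7, 6), n(-1))/24144 = (2*I*sqrt(35))/24144 = (2*I*sqrt(35))*(1/24144) = I*sqrt(35)/12072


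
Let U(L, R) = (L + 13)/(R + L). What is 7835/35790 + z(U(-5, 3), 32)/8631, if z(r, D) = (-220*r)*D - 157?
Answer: 71323417/20593566 ≈ 3.4634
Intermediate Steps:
U(L, R) = (13 + L)/(L + R)
z(r, D) = -157 - 220*D*r (z(r, D) = -220*D*r - 157 = -157 - 220*D*r)
7835/35790 + z(U(-5, 3), 32)/8631 = 7835/35790 + (-157 - 220*32*(13 - 5)/(-5 + 3))/8631 = 7835*(1/35790) + (-157 - 220*32*8/(-2))*(1/8631) = 1567/7158 + (-157 - 220*32*(-½*8))*(1/8631) = 1567/7158 + (-157 - 220*32*(-4))*(1/8631) = 1567/7158 + (-157 + 28160)*(1/8631) = 1567/7158 + 28003*(1/8631) = 1567/7158 + 28003/8631 = 71323417/20593566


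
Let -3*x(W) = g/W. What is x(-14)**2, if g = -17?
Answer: 289/1764 ≈ 0.16383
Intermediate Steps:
x(W) = 17/(3*W) (x(W) = -(-17)/(3*W) = 17/(3*W))
x(-14)**2 = ((17/3)/(-14))**2 = ((17/3)*(-1/14))**2 = (-17/42)**2 = 289/1764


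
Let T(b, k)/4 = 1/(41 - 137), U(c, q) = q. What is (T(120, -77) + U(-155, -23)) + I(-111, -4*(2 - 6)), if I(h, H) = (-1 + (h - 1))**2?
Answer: 305903/24 ≈ 12746.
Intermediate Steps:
T(b, k) = -1/24 (T(b, k) = 4/(41 - 137) = 4/(-96) = 4*(-1/96) = -1/24)
I(h, H) = (-2 + h)**2 (I(h, H) = (-1 + (-1 + h))**2 = (-2 + h)**2)
(T(120, -77) + U(-155, -23)) + I(-111, -4*(2 - 6)) = (-1/24 - 23) + (-2 - 111)**2 = -553/24 + (-113)**2 = -553/24 + 12769 = 305903/24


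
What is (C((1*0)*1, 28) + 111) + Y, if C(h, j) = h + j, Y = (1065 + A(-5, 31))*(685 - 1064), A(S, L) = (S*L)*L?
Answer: 1417599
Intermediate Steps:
A(S, L) = S*L² (A(S, L) = (L*S)*L = S*L²)
Y = 1417460 (Y = (1065 - 5*31²)*(685 - 1064) = (1065 - 5*961)*(-379) = (1065 - 4805)*(-379) = -3740*(-379) = 1417460)
(C((1*0)*1, 28) + 111) + Y = (((1*0)*1 + 28) + 111) + 1417460 = ((0*1 + 28) + 111) + 1417460 = ((0 + 28) + 111) + 1417460 = (28 + 111) + 1417460 = 139 + 1417460 = 1417599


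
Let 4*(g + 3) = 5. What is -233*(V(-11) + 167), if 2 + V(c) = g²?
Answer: -626537/16 ≈ -39159.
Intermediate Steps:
g = -7/4 (g = -3 + (¼)*5 = -3 + 5/4 = -7/4 ≈ -1.7500)
V(c) = 17/16 (V(c) = -2 + (-7/4)² = -2 + 49/16 = 17/16)
-233*(V(-11) + 167) = -233*(17/16 + 167) = -233*2689/16 = -626537/16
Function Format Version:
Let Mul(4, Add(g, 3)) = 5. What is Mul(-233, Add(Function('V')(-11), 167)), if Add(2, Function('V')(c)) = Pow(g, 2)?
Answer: Rational(-626537, 16) ≈ -39159.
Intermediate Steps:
g = Rational(-7, 4) (g = Add(-3, Mul(Rational(1, 4), 5)) = Add(-3, Rational(5, 4)) = Rational(-7, 4) ≈ -1.7500)
Function('V')(c) = Rational(17, 16) (Function('V')(c) = Add(-2, Pow(Rational(-7, 4), 2)) = Add(-2, Rational(49, 16)) = Rational(17, 16))
Mul(-233, Add(Function('V')(-11), 167)) = Mul(-233, Add(Rational(17, 16), 167)) = Mul(-233, Rational(2689, 16)) = Rational(-626537, 16)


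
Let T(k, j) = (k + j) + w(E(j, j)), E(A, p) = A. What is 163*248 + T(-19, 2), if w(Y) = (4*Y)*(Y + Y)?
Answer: 40439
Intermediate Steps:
w(Y) = 8*Y² (w(Y) = (4*Y)*(2*Y) = 8*Y²)
T(k, j) = j + k + 8*j² (T(k, j) = (k + j) + 8*j² = (j + k) + 8*j² = j + k + 8*j²)
163*248 + T(-19, 2) = 163*248 + (2 - 19 + 8*2²) = 40424 + (2 - 19 + 8*4) = 40424 + (2 - 19 + 32) = 40424 + 15 = 40439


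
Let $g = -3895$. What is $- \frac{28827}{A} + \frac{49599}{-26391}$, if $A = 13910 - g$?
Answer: $- \frac{182653728}{52210195} \approx -3.4984$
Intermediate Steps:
$A = 17805$ ($A = 13910 - -3895 = 13910 + 3895 = 17805$)
$- \frac{28827}{A} + \frac{49599}{-26391} = - \frac{28827}{17805} + \frac{49599}{-26391} = \left(-28827\right) \frac{1}{17805} + 49599 \left(- \frac{1}{26391}\right) = - \frac{9609}{5935} - \frac{16533}{8797} = - \frac{182653728}{52210195}$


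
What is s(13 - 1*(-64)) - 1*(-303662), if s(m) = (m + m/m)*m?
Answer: 309668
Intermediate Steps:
s(m) = m*(1 + m) (s(m) = (m + 1)*m = (1 + m)*m = m*(1 + m))
s(13 - 1*(-64)) - 1*(-303662) = (13 - 1*(-64))*(1 + (13 - 1*(-64))) - 1*(-303662) = (13 + 64)*(1 + (13 + 64)) + 303662 = 77*(1 + 77) + 303662 = 77*78 + 303662 = 6006 + 303662 = 309668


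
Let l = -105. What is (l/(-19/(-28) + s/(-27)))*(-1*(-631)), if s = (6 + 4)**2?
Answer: 50088780/2287 ≈ 21902.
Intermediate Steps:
s = 100 (s = 10**2 = 100)
(l/(-19/(-28) + s/(-27)))*(-1*(-631)) = (-105/(-19/(-28) + 100/(-27)))*(-1*(-631)) = -105/(-19*(-1/28) + 100*(-1/27))*631 = -105/(19/28 - 100/27)*631 = -105/(-2287/756)*631 = -105*(-756/2287)*631 = (79380/2287)*631 = 50088780/2287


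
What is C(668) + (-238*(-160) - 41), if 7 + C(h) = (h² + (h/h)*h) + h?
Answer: 485592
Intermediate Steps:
C(h) = -7 + h² + 2*h (C(h) = -7 + ((h² + (h/h)*h) + h) = -7 + ((h² + 1*h) + h) = -7 + ((h² + h) + h) = -7 + ((h + h²) + h) = -7 + (h² + 2*h) = -7 + h² + 2*h)
C(668) + (-238*(-160) - 41) = (-7 + 668² + 2*668) + (-238*(-160) - 41) = (-7 + 446224 + 1336) + (38080 - 41) = 447553 + 38039 = 485592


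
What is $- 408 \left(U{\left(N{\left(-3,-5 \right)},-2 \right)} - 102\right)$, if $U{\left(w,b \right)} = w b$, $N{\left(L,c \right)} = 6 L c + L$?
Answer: $112608$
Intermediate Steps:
$N{\left(L,c \right)} = L + 6 L c$ ($N{\left(L,c \right)} = 6 L c + L = L + 6 L c$)
$U{\left(w,b \right)} = b w$
$- 408 \left(U{\left(N{\left(-3,-5 \right)},-2 \right)} - 102\right) = - 408 \left(- 2 \left(- 3 \left(1 + 6 \left(-5\right)\right)\right) - 102\right) = - 408 \left(- 2 \left(- 3 \left(1 - 30\right)\right) - 102\right) = - 408 \left(- 2 \left(\left(-3\right) \left(-29\right)\right) - 102\right) = - 408 \left(\left(-2\right) 87 - 102\right) = - 408 \left(-174 - 102\right) = \left(-408\right) \left(-276\right) = 112608$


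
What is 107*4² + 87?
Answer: 1799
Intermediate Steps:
107*4² + 87 = 107*16 + 87 = 1712 + 87 = 1799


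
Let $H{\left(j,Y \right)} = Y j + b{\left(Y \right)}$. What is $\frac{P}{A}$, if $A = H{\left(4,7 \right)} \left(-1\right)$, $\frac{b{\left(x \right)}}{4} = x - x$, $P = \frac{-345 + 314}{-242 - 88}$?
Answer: $- \frac{31}{9240} \approx -0.003355$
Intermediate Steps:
$P = \frac{31}{330}$ ($P = - \frac{31}{-330} = \left(-31\right) \left(- \frac{1}{330}\right) = \frac{31}{330} \approx 0.093939$)
$b{\left(x \right)} = 0$ ($b{\left(x \right)} = 4 \left(x - x\right) = 4 \cdot 0 = 0$)
$H{\left(j,Y \right)} = Y j$ ($H{\left(j,Y \right)} = Y j + 0 = Y j$)
$A = -28$ ($A = 7 \cdot 4 \left(-1\right) = 28 \left(-1\right) = -28$)
$\frac{P}{A} = \frac{31}{330 \left(-28\right)} = \frac{31}{330} \left(- \frac{1}{28}\right) = - \frac{31}{9240}$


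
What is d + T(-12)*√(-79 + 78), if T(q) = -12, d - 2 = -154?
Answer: -152 - 12*I ≈ -152.0 - 12.0*I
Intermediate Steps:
d = -152 (d = 2 - 154 = -152)
d + T(-12)*√(-79 + 78) = -152 - 12*√(-79 + 78) = -152 - 12*I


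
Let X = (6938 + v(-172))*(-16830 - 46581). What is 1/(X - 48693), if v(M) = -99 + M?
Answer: -1/422809830 ≈ -2.3651e-9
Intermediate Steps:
X = -422761137 (X = (6938 + (-99 - 172))*(-16830 - 46581) = (6938 - 271)*(-63411) = 6667*(-63411) = -422761137)
1/(X - 48693) = 1/(-422761137 - 48693) = 1/(-422809830) = -1/422809830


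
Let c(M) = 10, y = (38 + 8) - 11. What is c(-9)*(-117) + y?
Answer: -1135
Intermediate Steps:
y = 35 (y = 46 - 11 = 35)
c(-9)*(-117) + y = 10*(-117) + 35 = -1170 + 35 = -1135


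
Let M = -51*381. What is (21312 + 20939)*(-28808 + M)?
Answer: -2038145989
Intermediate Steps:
M = -19431
(21312 + 20939)*(-28808 + M) = (21312 + 20939)*(-28808 - 19431) = 42251*(-48239) = -2038145989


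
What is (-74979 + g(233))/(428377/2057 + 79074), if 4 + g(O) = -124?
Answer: -154495099/163083595 ≈ -0.94734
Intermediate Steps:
g(O) = -128 (g(O) = -4 - 124 = -128)
(-74979 + g(233))/(428377/2057 + 79074) = (-74979 - 128)/(428377/2057 + 79074) = -75107/(428377*(1/2057) + 79074) = -75107/(428377/2057 + 79074) = -75107/163083595/2057 = -75107*2057/163083595 = -154495099/163083595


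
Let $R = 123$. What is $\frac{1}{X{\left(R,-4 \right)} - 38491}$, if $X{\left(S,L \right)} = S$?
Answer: $- \frac{1}{38368} \approx -2.6063 \cdot 10^{-5}$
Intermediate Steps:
$\frac{1}{X{\left(R,-4 \right)} - 38491} = \frac{1}{123 - 38491} = \frac{1}{-38368} = - \frac{1}{38368}$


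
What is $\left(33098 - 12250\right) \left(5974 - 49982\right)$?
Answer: $-917478784$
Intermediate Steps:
$\left(33098 - 12250\right) \left(5974 - 49982\right) = 20848 \left(-44008\right) = -917478784$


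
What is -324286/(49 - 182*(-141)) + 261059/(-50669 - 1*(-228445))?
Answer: -50938179987/4570798736 ≈ -11.144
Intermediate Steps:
-324286/(49 - 182*(-141)) + 261059/(-50669 - 1*(-228445)) = -324286/(49 + 25662) + 261059/(-50669 + 228445) = -324286/25711 + 261059/177776 = -50938179987/4570798736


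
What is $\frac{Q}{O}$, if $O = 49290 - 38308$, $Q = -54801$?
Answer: $- \frac{54801}{10982} \approx -4.9901$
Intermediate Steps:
$O = 10982$ ($O = 49290 - 38308 = 10982$)
$\frac{Q}{O} = - \frac{54801}{10982}$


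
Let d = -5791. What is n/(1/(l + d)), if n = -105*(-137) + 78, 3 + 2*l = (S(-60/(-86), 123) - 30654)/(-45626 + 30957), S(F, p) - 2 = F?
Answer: -105668380136007/1261534 ≈ -8.3762e+7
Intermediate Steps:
S(F, p) = 2 + F
l = -574295/1261534 (l = -3/2 + (((2 - 60/(-86)) - 30654)/(-45626 + 30957))/2 = -3/2 + (((2 - 60*(-1/86)) - 30654)/(-14669))/2 = -3/2 + (((2 + 30/43) - 30654)*(-1/14669))/2 = -3/2 + ((116/43 - 30654)*(-1/14669))/2 = -3/2 + (-1318006/43*(-1/14669))/2 = -3/2 + (½)*(1318006/630767) = -3/2 + 659003/630767 = -574295/1261534 ≈ -0.45524)
n = 14463 (n = 14385 + 78 = 14463)
n/(1/(l + d)) = 14463/(1/(-574295/1261534 - 5791)) = 14463/(1/(-7306117689/1261534)) = 14463/(-1261534/7306117689) = 14463*(-7306117689/1261534) = -105668380136007/1261534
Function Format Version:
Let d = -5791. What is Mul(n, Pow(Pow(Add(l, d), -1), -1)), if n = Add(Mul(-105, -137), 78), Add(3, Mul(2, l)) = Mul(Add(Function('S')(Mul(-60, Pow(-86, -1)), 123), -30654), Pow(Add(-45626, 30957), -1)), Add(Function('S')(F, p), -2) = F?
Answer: Rational(-105668380136007, 1261534) ≈ -8.3762e+7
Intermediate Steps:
Function('S')(F, p) = Add(2, F)
l = Rational(-574295, 1261534) (l = Add(Rational(-3, 2), Mul(Rational(1, 2), Mul(Add(Add(2, Mul(-60, Pow(-86, -1))), -30654), Pow(Add(-45626, 30957), -1)))) = Add(Rational(-3, 2), Mul(Rational(1, 2), Mul(Add(Add(2, Mul(-60, Rational(-1, 86))), -30654), Pow(-14669, -1)))) = Add(Rational(-3, 2), Mul(Rational(1, 2), Mul(Add(Add(2, Rational(30, 43)), -30654), Rational(-1, 14669)))) = Add(Rational(-3, 2), Mul(Rational(1, 2), Mul(Add(Rational(116, 43), -30654), Rational(-1, 14669)))) = Add(Rational(-3, 2), Mul(Rational(1, 2), Mul(Rational(-1318006, 43), Rational(-1, 14669)))) = Add(Rational(-3, 2), Mul(Rational(1, 2), Rational(1318006, 630767))) = Add(Rational(-3, 2), Rational(659003, 630767)) = Rational(-574295, 1261534) ≈ -0.45524)
n = 14463 (n = Add(14385, 78) = 14463)
Mul(n, Pow(Pow(Add(l, d), -1), -1)) = Mul(14463, Pow(Pow(Add(Rational(-574295, 1261534), -5791), -1), -1)) = Mul(14463, Pow(Pow(Rational(-7306117689, 1261534), -1), -1)) = Mul(14463, Pow(Rational(-1261534, 7306117689), -1)) = Mul(14463, Rational(-7306117689, 1261534)) = Rational(-105668380136007, 1261534)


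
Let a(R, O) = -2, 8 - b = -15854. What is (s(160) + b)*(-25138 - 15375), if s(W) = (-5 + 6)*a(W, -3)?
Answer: -642536180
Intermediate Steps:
b = 15862 (b = 8 - 1*(-15854) = 8 + 15854 = 15862)
s(W) = -2 (s(W) = (-5 + 6)*(-2) = 1*(-2) = -2)
(s(160) + b)*(-25138 - 15375) = (-2 + 15862)*(-25138 - 15375) = 15860*(-40513) = -642536180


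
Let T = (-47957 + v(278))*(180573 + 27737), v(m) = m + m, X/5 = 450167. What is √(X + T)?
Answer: 5*I*√394874059 ≈ 99357.0*I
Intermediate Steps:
X = 2250835 (X = 5*450167 = 2250835)
v(m) = 2*m
T = -9874102310 (T = (-47957 + 2*278)*(180573 + 27737) = (-47957 + 556)*208310 = -47401*208310 = -9874102310)
√(X + T) = √(2250835 - 9874102310) = √(-9871851475) = 5*I*√394874059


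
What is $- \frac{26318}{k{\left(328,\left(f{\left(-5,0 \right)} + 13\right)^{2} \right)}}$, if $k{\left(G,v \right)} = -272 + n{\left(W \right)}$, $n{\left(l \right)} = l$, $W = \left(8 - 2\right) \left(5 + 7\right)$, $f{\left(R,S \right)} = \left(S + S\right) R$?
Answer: $\frac{13159}{100} \approx 131.59$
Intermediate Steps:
$f{\left(R,S \right)} = 2 R S$ ($f{\left(R,S \right)} = 2 S R = 2 R S$)
$W = 72$ ($W = 6 \cdot 12 = 72$)
$k{\left(G,v \right)} = -200$ ($k{\left(G,v \right)} = -272 + 72 = -200$)
$- \frac{26318}{k{\left(328,\left(f{\left(-5,0 \right)} + 13\right)^{2} \right)}} = - \frac{26318}{-200} = \left(-26318\right) \left(- \frac{1}{200}\right) = \frac{13159}{100}$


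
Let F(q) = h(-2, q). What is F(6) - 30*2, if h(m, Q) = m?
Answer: -62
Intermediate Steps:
F(q) = -2
F(6) - 30*2 = -2 - 30*2 = -2 - 10*6 = -2 - 60 = -62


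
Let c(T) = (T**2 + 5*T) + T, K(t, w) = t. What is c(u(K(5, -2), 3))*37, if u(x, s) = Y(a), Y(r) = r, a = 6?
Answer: 2664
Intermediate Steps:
u(x, s) = 6
c(T) = T**2 + 6*T
c(u(K(5, -2), 3))*37 = (6*(6 + 6))*37 = (6*12)*37 = 72*37 = 2664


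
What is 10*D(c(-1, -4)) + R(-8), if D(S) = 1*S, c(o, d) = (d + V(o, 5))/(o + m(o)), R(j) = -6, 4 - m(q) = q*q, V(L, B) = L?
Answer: -31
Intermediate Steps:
m(q) = 4 - q² (m(q) = 4 - q*q = 4 - q²)
c(o, d) = (d + o)/(4 + o - o²) (c(o, d) = (d + o)/(o + (4 - o²)) = (d + o)/(4 + o - o²))
D(S) = S
10*D(c(-1, -4)) + R(-8) = 10*((-4 - 1)/(4 - 1 - 1*(-1)²)) - 6 = 10*(-5/(4 - 1 - 1*1)) - 6 = 10*(-5/(4 - 1 - 1)) - 6 = 10*(-5/2) - 6 = -25 - 6 = -31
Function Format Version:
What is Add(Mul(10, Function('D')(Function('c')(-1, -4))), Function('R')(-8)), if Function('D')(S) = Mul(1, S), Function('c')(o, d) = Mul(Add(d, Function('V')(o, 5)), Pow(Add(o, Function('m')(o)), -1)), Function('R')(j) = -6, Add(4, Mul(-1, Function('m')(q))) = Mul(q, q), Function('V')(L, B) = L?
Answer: -31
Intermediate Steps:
Function('m')(q) = Add(4, Mul(-1, Pow(q, 2))) (Function('m')(q) = Add(4, Mul(-1, Mul(q, q))) = Add(4, Mul(-1, Pow(q, 2))))
Function('c')(o, d) = Mul(Pow(Add(4, o, Mul(-1, Pow(o, 2))), -1), Add(d, o)) (Function('c')(o, d) = Mul(Add(d, o), Pow(Add(o, Add(4, Mul(-1, Pow(o, 2)))), -1)) = Mul(Add(d, o), Pow(Add(4, o, Mul(-1, Pow(o, 2))), -1)) = Mul(Pow(Add(4, o, Mul(-1, Pow(o, 2))), -1), Add(d, o)))
Function('D')(S) = S
Add(Mul(10, Function('D')(Function('c')(-1, -4))), Function('R')(-8)) = Add(Mul(10, Mul(Pow(Add(4, -1, Mul(-1, Pow(-1, 2))), -1), Add(-4, -1))), -6) = Add(Mul(10, Mul(Pow(Add(4, -1, Mul(-1, 1)), -1), -5)), -6) = Add(Mul(10, Mul(Pow(Add(4, -1, -1), -1), -5)), -6) = Add(Mul(10, Mul(Pow(2, -1), -5)), -6) = Add(Mul(10, Mul(Rational(1, 2), -5)), -6) = Add(Mul(10, Rational(-5, 2)), -6) = Add(-25, -6) = -31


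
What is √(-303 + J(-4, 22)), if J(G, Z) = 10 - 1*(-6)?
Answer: I*√287 ≈ 16.941*I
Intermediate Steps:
J(G, Z) = 16 (J(G, Z) = 10 + 6 = 16)
√(-303 + J(-4, 22)) = √(-303 + 16) = √(-287) = I*√287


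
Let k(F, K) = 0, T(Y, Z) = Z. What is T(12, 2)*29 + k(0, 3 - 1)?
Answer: 58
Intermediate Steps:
T(12, 2)*29 + k(0, 3 - 1) = 2*29 + 0 = 58 + 0 = 58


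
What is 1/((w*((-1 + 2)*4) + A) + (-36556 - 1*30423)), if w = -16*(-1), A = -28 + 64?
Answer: -1/66879 ≈ -1.4952e-5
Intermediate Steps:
A = 36
w = 16
1/((w*((-1 + 2)*4) + A) + (-36556 - 1*30423)) = 1/((16*((-1 + 2)*4) + 36) + (-36556 - 1*30423)) = 1/((16*(1*4) + 36) + (-36556 - 30423)) = 1/((16*4 + 36) - 66979) = 1/((64 + 36) - 66979) = 1/(100 - 66979) = 1/(-66879) = -1/66879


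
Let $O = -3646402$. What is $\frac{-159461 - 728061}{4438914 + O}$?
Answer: $- \frac{443761}{396256} \approx -1.1199$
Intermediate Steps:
$\frac{-159461 - 728061}{4438914 + O} = \frac{-159461 - 728061}{4438914 - 3646402} = - \frac{887522}{792512} = \left(-887522\right) \frac{1}{792512} = - \frac{443761}{396256}$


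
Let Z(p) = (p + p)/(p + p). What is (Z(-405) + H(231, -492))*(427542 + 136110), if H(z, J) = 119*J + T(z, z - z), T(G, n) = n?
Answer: -33000133644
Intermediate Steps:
Z(p) = 1 (Z(p) = (2*p)/((2*p)) = (2*p)*(1/(2*p)) = 1)
H(z, J) = 119*J (H(z, J) = 119*J + (z - z) = 119*J + 0 = 119*J)
(Z(-405) + H(231, -492))*(427542 + 136110) = (1 + 119*(-492))*(427542 + 136110) = (1 - 58548)*563652 = -58547*563652 = -33000133644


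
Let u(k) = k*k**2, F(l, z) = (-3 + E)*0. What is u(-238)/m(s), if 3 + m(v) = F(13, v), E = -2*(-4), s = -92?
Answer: 13481272/3 ≈ 4.4938e+6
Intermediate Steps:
E = 8
F(l, z) = 0 (F(l, z) = (-3 + 8)*0 = 5*0 = 0)
m(v) = -3 (m(v) = -3 + 0 = -3)
u(k) = k**3
u(-238)/m(s) = (-238)**3/(-3) = -13481272*(-1/3) = 13481272/3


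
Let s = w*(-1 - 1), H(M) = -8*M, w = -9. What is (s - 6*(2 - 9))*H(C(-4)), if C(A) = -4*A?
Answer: -7680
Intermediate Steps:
s = 18 (s = -9*(-1 - 1) = -9*(-2) = 18)
(s - 6*(2 - 9))*H(C(-4)) = (18 - 6*(2 - 9))*(-(-32)*(-4)) = (18 - 6*(-7))*(-8*16) = (18 + 42)*(-128) = 60*(-128) = -7680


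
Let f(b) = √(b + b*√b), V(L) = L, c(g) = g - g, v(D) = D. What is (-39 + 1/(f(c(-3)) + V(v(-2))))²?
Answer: 6241/4 ≈ 1560.3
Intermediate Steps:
c(g) = 0
f(b) = √(b + b^(3/2))
(-39 + 1/(f(c(-3)) + V(v(-2))))² = (-39 + 1/(√(0 + 0^(3/2)) - 2))² = (-39 + 1/(√(0 + 0) - 2))² = (-39 + 1/(√0 - 2))² = (-39 + 1/(0 - 2))² = (-39 + 1/(-2))² = (-39 - ½)² = (-79/2)² = 6241/4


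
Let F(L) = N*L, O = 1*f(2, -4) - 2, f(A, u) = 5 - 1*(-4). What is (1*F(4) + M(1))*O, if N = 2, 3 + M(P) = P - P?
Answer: 35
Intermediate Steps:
M(P) = -3 (M(P) = -3 + (P - P) = -3 + 0 = -3)
f(A, u) = 9 (f(A, u) = 5 + 4 = 9)
O = 7 (O = 1*9 - 2 = 9 - 2 = 7)
F(L) = 2*L
(1*F(4) + M(1))*O = (1*(2*4) - 3)*7 = (1*8 - 3)*7 = (8 - 3)*7 = 5*7 = 35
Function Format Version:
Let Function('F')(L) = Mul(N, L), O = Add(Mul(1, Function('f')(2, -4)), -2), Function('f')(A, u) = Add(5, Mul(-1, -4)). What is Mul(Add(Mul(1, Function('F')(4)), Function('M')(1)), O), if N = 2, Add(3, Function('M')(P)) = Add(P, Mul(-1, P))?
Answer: 35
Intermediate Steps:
Function('M')(P) = -3 (Function('M')(P) = Add(-3, Add(P, Mul(-1, P))) = Add(-3, 0) = -3)
Function('f')(A, u) = 9 (Function('f')(A, u) = Add(5, 4) = 9)
O = 7 (O = Add(Mul(1, 9), -2) = Add(9, -2) = 7)
Function('F')(L) = Mul(2, L)
Mul(Add(Mul(1, Function('F')(4)), Function('M')(1)), O) = Mul(Add(Mul(1, Mul(2, 4)), -3), 7) = Mul(Add(Mul(1, 8), -3), 7) = Mul(Add(8, -3), 7) = Mul(5, 7) = 35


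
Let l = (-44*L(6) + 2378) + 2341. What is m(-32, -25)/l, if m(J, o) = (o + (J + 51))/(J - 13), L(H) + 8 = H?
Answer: 2/72105 ≈ 2.7737e-5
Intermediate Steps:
L(H) = -8 + H
m(J, o) = (51 + J + o)/(-13 + J) (m(J, o) = (o + (51 + J))/(-13 + J) = (51 + J + o)/(-13 + J))
l = 4807 (l = (-44*(-8 + 6) + 2378) + 2341 = (-44*(-2) + 2378) + 2341 = (88 + 2378) + 2341 = 2466 + 2341 = 4807)
m(-32, -25)/l = ((51 - 32 - 25)/(-13 - 32))/4807 = (-6/(-45))*(1/4807) = -1/45*(-6)*(1/4807) = (2/15)*(1/4807) = 2/72105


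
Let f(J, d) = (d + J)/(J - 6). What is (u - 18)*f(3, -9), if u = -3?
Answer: -42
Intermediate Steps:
f(J, d) = (J + d)/(-6 + J)
(u - 18)*f(3, -9) = (-3 - 18)*((3 - 9)/(-6 + 3)) = -21*(-6)/(-3) = -(-7)*(-6) = -21*2 = -42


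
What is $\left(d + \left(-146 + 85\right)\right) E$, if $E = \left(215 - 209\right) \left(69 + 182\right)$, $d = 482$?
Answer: $634026$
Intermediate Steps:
$E = 1506$ ($E = 6 \cdot 251 = 1506$)
$\left(d + \left(-146 + 85\right)\right) E = \left(482 + \left(-146 + 85\right)\right) 1506 = \left(482 - 61\right) 1506 = 421 \cdot 1506 = 634026$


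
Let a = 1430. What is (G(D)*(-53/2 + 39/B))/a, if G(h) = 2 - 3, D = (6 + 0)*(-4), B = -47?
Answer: 2569/134420 ≈ 0.019112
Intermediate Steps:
D = -24 (D = 6*(-4) = -24)
G(h) = -1
(G(D)*(-53/2 + 39/B))/a = -(-53/2 + 39/(-47))/1430 = -(-53*½ + 39*(-1/47))*(1/1430) = -(-53/2 - 39/47)*(1/1430) = -1*(-2569/94)*(1/1430) = (2569/94)*(1/1430) = 2569/134420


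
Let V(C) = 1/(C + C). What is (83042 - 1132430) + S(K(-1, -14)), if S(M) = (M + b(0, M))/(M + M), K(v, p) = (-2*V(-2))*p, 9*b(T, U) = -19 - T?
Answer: -66111403/63 ≈ -1.0494e+6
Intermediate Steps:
b(T, U) = -19/9 - T/9 (b(T, U) = (-19 - T)/9 = -19/9 - T/9)
V(C) = 1/(2*C)
K(v, p) = p/2 (K(v, p) = (-1/(-2))*p = (-(-1)/2)*p = (-2*(-¼))*p = p/2)
S(M) = (-19/9 + M)/(2*M) (S(M) = (M + (-19/9 - ⅑*0))/(M + M) = (M + (-19/9 + 0))/((2*M)) = (M - 19/9)*(1/(2*M)) = (-19/9 + M)*(1/(2*M)) = (-19/9 + M)/(2*M))
(83042 - 1132430) + S(K(-1, -14)) = (83042 - 1132430) + (-19 + 9*((½)*(-14)))/(18*(((½)*(-14)))) = -1049388 + (1/18)*(-19 + 9*(-7))/(-7) = -1049388 + (1/18)*(-⅐)*(-19 - 63) = -1049388 + (1/18)*(-⅐)*(-82) = -1049388 + 41/63 = -66111403/63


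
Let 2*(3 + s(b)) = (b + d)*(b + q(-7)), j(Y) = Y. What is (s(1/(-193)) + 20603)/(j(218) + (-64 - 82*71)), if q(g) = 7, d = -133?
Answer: -375001075/105563666 ≈ -3.5524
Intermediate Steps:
s(b) = -3 + (-133 + b)*(7 + b)/2 (s(b) = -3 + ((b - 133)*(b + 7))/2 = -3 + ((-133 + b)*(7 + b))/2 = -3 + (-133 + b)*(7 + b)/2)
(s(1/(-193)) + 20603)/(j(218) + (-64 - 82*71)) = ((-937/2 + (1/(-193))²/2 - 63/(-193)) + 20603)/(218 + (-64 - 82*71)) = ((-937/2 + (-1/193)²/2 - 63*(-1/193)) + 20603)/(218 + (-64 - 5822)) = ((-937/2 + (½)*(1/37249) + 63/193) + 20603)/(218 - 5886) = ((-937/2 + 1/74498 + 63/193) + 20603)/(-5668) = (-17438997/37249 + 20603)*(-1/5668) = (750002150/37249)*(-1/5668) = -375001075/105563666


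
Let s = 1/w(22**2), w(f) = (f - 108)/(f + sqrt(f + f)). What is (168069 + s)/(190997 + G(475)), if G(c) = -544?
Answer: 15798607/17902582 + 11*sqrt(2)/35805164 ≈ 0.88248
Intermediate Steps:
w(f) = (-108 + f)/(f + sqrt(2)*sqrt(f)) (w(f) = (-108 + f)/(f + sqrt(2*f)) = (-108 + f)/(f + sqrt(2)*sqrt(f)))
s = 121/94 + 11*sqrt(2)/188 (s = 1/((-108 + 22**2)/(22**2 + sqrt(2)*sqrt(22**2))) = 1/((-108 + 484)/(484 + sqrt(2)*sqrt(484))) = 1/(376/(484 + sqrt(2)*22)) = 1/(376/(484 + 22*sqrt(2))) = 121/94 + 11*sqrt(2)/188 ≈ 1.3700)
(168069 + s)/(190997 + G(475)) = (168069 + (121/94 + 11*sqrt(2)/188))/(190997 - 544) = (15798607/94 + 11*sqrt(2)/188)/190453 = (15798607/94 + 11*sqrt(2)/188)*(1/190453) = 15798607/17902582 + 11*sqrt(2)/35805164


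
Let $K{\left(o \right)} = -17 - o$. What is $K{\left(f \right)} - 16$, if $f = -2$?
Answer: $-31$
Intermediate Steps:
$K{\left(f \right)} - 16 = \left(-17 - -2\right) - 16 = \left(-17 + 2\right) - 16 = -15 - 16 = -31$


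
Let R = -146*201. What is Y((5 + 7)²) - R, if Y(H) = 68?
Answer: 29414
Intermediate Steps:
R = -29346
Y((5 + 7)²) - R = 68 - 1*(-29346) = 68 + 29346 = 29414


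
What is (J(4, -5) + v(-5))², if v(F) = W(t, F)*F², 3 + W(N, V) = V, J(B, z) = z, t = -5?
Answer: 42025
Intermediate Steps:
W(N, V) = -3 + V
v(F) = F²*(-3 + F) (v(F) = (-3 + F)*F² = F²*(-3 + F))
(J(4, -5) + v(-5))² = (-5 + (-5)²*(-3 - 5))² = (-5 + 25*(-8))² = (-5 - 200)² = (-205)² = 42025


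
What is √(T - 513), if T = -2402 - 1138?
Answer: I*√4053 ≈ 63.663*I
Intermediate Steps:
T = -3540
√(T - 513) = √(-3540 - 513) = √(-4053) = I*√4053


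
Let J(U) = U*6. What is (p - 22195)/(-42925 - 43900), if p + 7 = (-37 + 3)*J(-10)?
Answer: 20162/86825 ≈ 0.23221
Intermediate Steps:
J(U) = 6*U
p = 2033 (p = -7 + (-37 + 3)*(6*(-10)) = -7 - 34*(-60) = -7 + 2040 = 2033)
(p - 22195)/(-42925 - 43900) = (2033 - 22195)/(-42925 - 43900) = -20162/(-86825) = -20162*(-1/86825) = 20162/86825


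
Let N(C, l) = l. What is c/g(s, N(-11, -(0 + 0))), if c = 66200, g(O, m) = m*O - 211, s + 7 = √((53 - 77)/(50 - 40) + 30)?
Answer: -66200/211 ≈ -313.74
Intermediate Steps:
s = -7 + √690/5 (s = -7 + √((53 - 77)/(50 - 40) + 30) = -7 + √(-24/10 + 30) = -7 + √(-24*⅒ + 30) = -7 + √(-12/5 + 30) = -7 + √(138/5) = -7 + √690/5 ≈ -1.7464)
g(O, m) = -211 + O*m (g(O, m) = O*m - 211 = -211 + O*m)
c/g(s, N(-11, -(0 + 0))) = 66200/(-211 + (-7 + √690/5)*(-(0 + 0))) = 66200/(-211 + (-7 + √690/5)*(-1*0)) = 66200/(-211 + (-7 + √690/5)*0) = 66200/(-211 + 0) = 66200/(-211) = 66200*(-1/211) = -66200/211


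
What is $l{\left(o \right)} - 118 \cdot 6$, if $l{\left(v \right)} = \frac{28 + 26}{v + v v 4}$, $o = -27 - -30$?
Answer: $- \frac{9186}{13} \approx -706.62$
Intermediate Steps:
$o = 3$ ($o = -27 + 30 = 3$)
$l{\left(v \right)} = \frac{54}{v + 4 v^{2}}$ ($l{\left(v \right)} = \frac{54}{v + v^{2} \cdot 4} = \frac{54}{v + 4 v^{2}}$)
$l{\left(o \right)} - 118 \cdot 6 = \frac{54}{3 \left(1 + 4 \cdot 3\right)} - 118 \cdot 6 = 54 \cdot \frac{1}{3} \frac{1}{1 + 12} - 708 = 54 \cdot \frac{1}{3} \cdot \frac{1}{13} - 708 = \frac{18}{13} - 708 = - \frac{9186}{13}$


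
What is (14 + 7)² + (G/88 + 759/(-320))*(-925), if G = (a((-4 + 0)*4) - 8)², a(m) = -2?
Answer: 1115029/704 ≈ 1583.8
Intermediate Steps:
G = 100 (G = (-2 - 8)² = (-10)² = 100)
(14 + 7)² + (G/88 + 759/(-320))*(-925) = (14 + 7)² + (100/88 + 759/(-320))*(-925) = 21² + (100*(1/88) + 759*(-1/320))*(-925) = 441 + (25/22 - 759/320)*(-925) = 441 - 4349/3520*(-925) = 441 + 804565/704 = 1115029/704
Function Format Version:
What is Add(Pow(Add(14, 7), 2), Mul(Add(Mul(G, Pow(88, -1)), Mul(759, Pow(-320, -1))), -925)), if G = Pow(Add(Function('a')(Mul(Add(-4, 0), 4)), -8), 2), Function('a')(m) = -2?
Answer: Rational(1115029, 704) ≈ 1583.8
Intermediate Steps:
G = 100 (G = Pow(Add(-2, -8), 2) = Pow(-10, 2) = 100)
Add(Pow(Add(14, 7), 2), Mul(Add(Mul(G, Pow(88, -1)), Mul(759, Pow(-320, -1))), -925)) = Add(Pow(Add(14, 7), 2), Mul(Add(Mul(100, Pow(88, -1)), Mul(759, Pow(-320, -1))), -925)) = Add(Pow(21, 2), Mul(Add(Mul(100, Rational(1, 88)), Mul(759, Rational(-1, 320))), -925)) = Add(441, Mul(Add(Rational(25, 22), Rational(-759, 320)), -925)) = Add(441, Mul(Rational(-4349, 3520), -925)) = Add(441, Rational(804565, 704)) = Rational(1115029, 704)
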